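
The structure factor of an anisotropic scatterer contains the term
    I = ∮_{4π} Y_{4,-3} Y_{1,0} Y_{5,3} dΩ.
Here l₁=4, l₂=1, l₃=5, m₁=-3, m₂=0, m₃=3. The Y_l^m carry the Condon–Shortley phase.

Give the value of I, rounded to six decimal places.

Checks pass: Σm=0; 10 even; l₃=5∈[3,5].
(2·4+1)(2·1+1)(2·5+1) = 297
Δ: 0! 8! 2! / 11! → 1/495
sum: t=0:+1/576 = 1/576
3j²(4 1 5; 0 0 0) = Δ·Π!·Σ² = 5/99  (sign -1)
sum: t=0:+1/5040 = 1/5040
3j²(4 1 5; -3 0 3) = Δ·Π!·Σ² = 16/495  (sign +1)
combine: 4πI² = 297·5/99·16/495 = 16/33
take √, sign -1: I = -0.19642560

-0.196426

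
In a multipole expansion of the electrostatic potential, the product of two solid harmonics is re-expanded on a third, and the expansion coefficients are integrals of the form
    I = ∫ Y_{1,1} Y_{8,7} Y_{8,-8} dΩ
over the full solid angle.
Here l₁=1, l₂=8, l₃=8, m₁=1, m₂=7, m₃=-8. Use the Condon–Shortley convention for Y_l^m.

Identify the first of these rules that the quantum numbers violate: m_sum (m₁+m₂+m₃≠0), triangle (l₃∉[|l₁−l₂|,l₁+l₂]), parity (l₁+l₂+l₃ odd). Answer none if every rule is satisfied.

parity

m₁+m₂+m₃ = 1 + 7 − 8 = 0  ✓
triangle: |1−8|=7 ≤ l₃=8 ≤ 1+8=9  ✓
parity: l₁+l₂+l₃ = 17 is odd  ✗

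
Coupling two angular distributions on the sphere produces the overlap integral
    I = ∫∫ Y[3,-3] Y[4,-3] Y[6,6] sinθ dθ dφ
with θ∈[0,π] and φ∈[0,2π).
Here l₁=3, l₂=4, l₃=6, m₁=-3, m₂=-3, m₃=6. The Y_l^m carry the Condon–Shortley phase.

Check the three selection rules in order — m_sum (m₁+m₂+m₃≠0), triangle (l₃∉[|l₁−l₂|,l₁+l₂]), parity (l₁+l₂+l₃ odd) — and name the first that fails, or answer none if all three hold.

azimuthal sum: -3 − 3 + 6 = 0  ✓
1 ≤ 6 ≤ 7 (triangle on l)  ✓
L = 3 + 4 + 6 = 13 (odd)  ✗

parity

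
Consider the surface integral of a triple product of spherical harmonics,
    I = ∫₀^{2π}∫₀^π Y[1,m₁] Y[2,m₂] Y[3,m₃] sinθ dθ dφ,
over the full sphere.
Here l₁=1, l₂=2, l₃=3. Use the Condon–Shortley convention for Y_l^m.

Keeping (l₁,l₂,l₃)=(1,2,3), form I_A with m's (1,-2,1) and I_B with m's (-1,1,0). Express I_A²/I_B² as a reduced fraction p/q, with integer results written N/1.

1/3

l's match ⇒ only the (l;m) 3-j factors differ between A and B.
A: triangle coeff Δ(1,2,3) = 1/105; Σ_t [0,0]: t=0:+1/48 = 1/48; (3j)²=1/105 [(1 2 3; 1 -2 1)], sign=+1
B: triangle coeff Δ(1,2,3) = 1/105; Σ_t [0,0]: t=0:+1/12 = 1/12; (3j)²=1/35 [(1 2 3; -1 1 0)], sign=-1
I_A²/I_B² = (1/105)/(1/35) = 1/3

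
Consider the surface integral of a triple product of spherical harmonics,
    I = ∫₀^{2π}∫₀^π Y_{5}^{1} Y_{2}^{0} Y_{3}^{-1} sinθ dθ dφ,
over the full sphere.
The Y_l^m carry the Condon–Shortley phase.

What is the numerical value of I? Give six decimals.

-0.227318

Rules hold: Σm=0, L=10 even, 3≤3≤7.
N = 11·5·7 = 385
Δ = 4!·6!·0!/11! = 1/2310
Racah Σ t=2..2: t=2:+1/144 = 1/144
⇒ 3j(5 2 3; 0 0 0)² = 10/231, sgn -1
Racah Σ t=2..2: t=2:+1/192 = 1/192
⇒ 3j(5 2 3; 1 0 -1)² = 3/77, sgn +1
4πI² = N·(3j₀)²·(3jₘ)² = 50/77
I = -1·√(0.649351/4π) = -0.22731846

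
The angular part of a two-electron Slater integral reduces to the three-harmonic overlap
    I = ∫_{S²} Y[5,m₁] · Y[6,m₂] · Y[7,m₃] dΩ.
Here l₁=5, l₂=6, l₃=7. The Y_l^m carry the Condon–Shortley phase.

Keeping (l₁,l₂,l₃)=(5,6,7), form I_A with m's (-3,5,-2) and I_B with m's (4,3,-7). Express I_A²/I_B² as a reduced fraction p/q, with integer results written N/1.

l's match ⇒ only the (l;m) 3-j factors differ between A and B.
A: triangle coeff Δ(5,6,7) = 1/174594420; Σ_t [3,4]: t=3:−1/29030400 t=4:+1/5806080 = 1/7257600; (3j)²=64/4199 [(5 6 7; -3 5 -2)], sign=-1
B: triangle coeff Δ(5,6,7) = 1/174594420; Σ_t [1,1]: t=1:−1/174182400 = -1/174182400; (3j)²=21/1615 [(5 6 7; 4 3 -7)], sign=-1
I_A²/I_B² = (64/4199)/(21/1615) = 320/273

320/273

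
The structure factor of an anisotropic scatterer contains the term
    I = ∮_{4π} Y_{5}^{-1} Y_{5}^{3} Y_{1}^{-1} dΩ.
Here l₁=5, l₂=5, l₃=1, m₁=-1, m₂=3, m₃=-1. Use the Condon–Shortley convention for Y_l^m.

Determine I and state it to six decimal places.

m-sum = -1 + 3 − 1 = 1 ≠ 0 ⇒ I = 0

0.000000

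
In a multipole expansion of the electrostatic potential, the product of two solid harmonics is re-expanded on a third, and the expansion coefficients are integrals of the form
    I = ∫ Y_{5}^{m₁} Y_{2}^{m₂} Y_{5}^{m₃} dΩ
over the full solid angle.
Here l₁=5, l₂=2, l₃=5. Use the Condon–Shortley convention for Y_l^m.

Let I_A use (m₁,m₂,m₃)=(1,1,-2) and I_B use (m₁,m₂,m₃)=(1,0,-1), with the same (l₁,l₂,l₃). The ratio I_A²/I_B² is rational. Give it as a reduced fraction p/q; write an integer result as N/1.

14/27

Shared (l₁,l₂,l₃)=(5,2,5): N and (l;000)² cancel in I_A²/I_B².
A: Δ = 2!·8!·2!/13! = 1/38610; Racah Σ t=1..2: t=1:−1/1440 t=2:+1/2880 = -1/2880; ⇒ 3j(5 2 5; 1 1 -2)² = 7/715, sgn +1
B: Δ = 2!·8!·2!/13! = 1/38610; Racah Σ t=0..2: t=0:+1/2304 t=1:−1/720 t=2:+1/5760 = -1/1280; ⇒ 3j(5 2 5; 1 0 -1)² = 27/1430, sgn -1
I_A²/I_B² = (7/715)/(27/1430) = 14/27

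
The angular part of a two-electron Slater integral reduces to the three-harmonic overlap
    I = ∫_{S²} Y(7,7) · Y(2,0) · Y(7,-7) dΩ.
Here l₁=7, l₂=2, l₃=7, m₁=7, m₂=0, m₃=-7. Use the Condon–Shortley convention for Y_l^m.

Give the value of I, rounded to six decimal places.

m-sum 0 ✓  L=16 even ✓  5≤7≤9 ✓
Π(2lᵢ+1) = 15×5×15 = 1125
triangle coeff Δ(7,2,7) = 1/185640
Σ_t [0,2]: t=0:+1/2419200 t=1:−1/518400 t=2:+1/2419200 = -1/907200
(3j)²=56/3315 [(7 2 7; 0 0 0)], sign=+1
Σ_t [0,0]: t=0:+1/1916006400 = 1/1916006400
(3j)²=91/2040 [(7 2 7; 7 0 -7)], sign=+1
⇒ 4πI² = 245/289
I = (+1)√(245/289/(4π)) = 0.25973423

0.259734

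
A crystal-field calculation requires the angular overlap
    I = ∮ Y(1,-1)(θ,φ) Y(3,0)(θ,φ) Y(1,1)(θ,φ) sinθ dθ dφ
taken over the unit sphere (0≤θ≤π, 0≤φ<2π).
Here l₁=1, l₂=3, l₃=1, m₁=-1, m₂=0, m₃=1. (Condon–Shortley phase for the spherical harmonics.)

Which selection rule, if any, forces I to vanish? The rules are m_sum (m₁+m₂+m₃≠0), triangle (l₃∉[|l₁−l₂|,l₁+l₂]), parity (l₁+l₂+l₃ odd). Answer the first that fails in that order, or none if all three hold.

triangle

azimuthal sum: -1 + 0 + 1 = 0  ✓
2 ≤ 1 ≤ 4 (triangle on l)  ✗
L = 1 + 3 + 1 = 5 (odd)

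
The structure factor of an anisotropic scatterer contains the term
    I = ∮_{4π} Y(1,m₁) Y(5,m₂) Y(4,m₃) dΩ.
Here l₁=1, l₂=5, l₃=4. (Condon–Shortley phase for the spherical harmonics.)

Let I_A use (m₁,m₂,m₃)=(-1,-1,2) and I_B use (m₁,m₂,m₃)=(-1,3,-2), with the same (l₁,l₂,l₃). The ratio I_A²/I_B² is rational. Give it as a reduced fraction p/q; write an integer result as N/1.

Shared (l₁,l₂,l₃)=(1,5,4): N and (l;000)² cancel in I_A²/I_B².
A: Δ = 2!·0!·8!/11! = 1/495; Racah Σ t=2..2: t=2:+1/2880 = 1/2880; ⇒ 3j(1 5 4; -1 -1 2)² = 2/165, sgn +1
B: Δ = 2!·0!·8!/11! = 1/495; Racah Σ t=2..2: t=2:+1/2880 = 1/2880; ⇒ 3j(1 5 4; -1 3 -2)² = 28/495, sgn +1
I_A²/I_B² = (2/165)/(28/495) = 3/14

3/14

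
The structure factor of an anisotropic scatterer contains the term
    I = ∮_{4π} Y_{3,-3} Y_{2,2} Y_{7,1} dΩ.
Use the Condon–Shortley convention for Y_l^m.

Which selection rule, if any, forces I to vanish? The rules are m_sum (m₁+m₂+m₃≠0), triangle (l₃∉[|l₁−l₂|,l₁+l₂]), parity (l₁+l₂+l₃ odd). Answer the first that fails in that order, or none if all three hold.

triangle

Σmᵢ = 0  ✓
l₃∈[|l₁−l₂|,l₁+l₂]=[1,5], have l₃=7  ✗
Σlᵢ = 12 ⇒ even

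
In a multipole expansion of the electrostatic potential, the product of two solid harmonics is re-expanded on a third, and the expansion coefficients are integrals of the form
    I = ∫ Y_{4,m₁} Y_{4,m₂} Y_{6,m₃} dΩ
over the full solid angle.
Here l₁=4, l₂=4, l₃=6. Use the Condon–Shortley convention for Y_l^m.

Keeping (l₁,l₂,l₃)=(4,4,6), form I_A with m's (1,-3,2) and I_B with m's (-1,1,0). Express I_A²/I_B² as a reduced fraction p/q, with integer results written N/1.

Same 4,4,6: normalisation and zero-m 3j drop out of the ratio.
A: Δ: 2! 6! 6! / 15! → 1/1261260; sum: t=0:+1/8640 t=1:−1/34560 = 1/11520; 3j²(4 4 6; 1 -3 2) = Δ·Π!·Σ² = 3/143  (sign +1)
B: Δ: 2! 6! 6! / 15! → 1/1261260; sum: t=0:+1/28800 t=1:−1/2304 t=2:+1/2592 = -7/518400; 3j²(4 4 6; -1 1 0) = Δ·Π!·Σ² = 1/25740  (sign -1)
I_A²/I_B² = (3/143)/(1/25740) = 540/1

540/1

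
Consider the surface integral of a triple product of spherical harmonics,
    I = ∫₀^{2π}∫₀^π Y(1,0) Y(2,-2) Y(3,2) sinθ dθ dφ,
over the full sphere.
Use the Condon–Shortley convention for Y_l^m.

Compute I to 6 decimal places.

0.184674

m-sum 0 ✓  L=6 even ✓  1≤3≤3 ✓
Π(2lᵢ+1) = 3×5×7 = 105
triangle coeff Δ(1,2,3) = 1/105
Σ_t [0,0]: t=0:+1/4 = 1/4
(3j)²=3/35 [(1 2 3; 0 0 0)], sign=-1
Σ_t [0,0]: t=0:+1/24 = 1/24
(3j)²=1/21 [(1 2 3; 0 -2 2)], sign=-1
⇒ 4πI² = 3/7
I = (+1)√(3/7/(4π)) = 0.18467439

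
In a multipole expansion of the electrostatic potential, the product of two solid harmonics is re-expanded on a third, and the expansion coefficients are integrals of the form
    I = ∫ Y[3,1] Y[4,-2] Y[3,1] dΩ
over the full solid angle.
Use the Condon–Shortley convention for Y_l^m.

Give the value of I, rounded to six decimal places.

Rules hold: Σm=0, L=10 even, 1≤3≤7.
N = 7·9·7 = 441
Δ = 4!·2!·4!/11! = 1/34650
Racah Σ t=1..3: t=1:−1/72 t=2:+1/16 t=3:−1/72 = 5/144
⇒ 3j(3 4 3; 0 0 0)² = 2/77, sgn -1
Racah Σ t=0..2: t=0:+1/192 t=1:−1/36 t=2:+1/192 = -5/288
⇒ 3j(3 4 3; 1 -2 1)² = 20/693, sgn -1
4πI² = N·(3j₀)²·(3jₘ)² = 40/121
I = +1·√(0.330579/4π) = 0.16219310

0.162193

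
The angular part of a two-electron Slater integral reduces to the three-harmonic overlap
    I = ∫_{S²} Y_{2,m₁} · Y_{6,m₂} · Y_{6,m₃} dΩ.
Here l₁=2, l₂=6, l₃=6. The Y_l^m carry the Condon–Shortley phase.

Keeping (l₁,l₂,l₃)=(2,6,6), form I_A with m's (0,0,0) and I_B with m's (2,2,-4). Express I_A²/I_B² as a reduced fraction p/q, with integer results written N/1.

49/45

Shared (l₁,l₂,l₃)=(2,6,6): N and (l;000)² cancel in I_A²/I_B².
A: Δ = 2!·2!·10!/15! = 1/90090; Racah Σ t=0..2: t=0:+1/69120 t=1:−1/14400 t=2:+1/69120 = -7/172800; ⇒ 3j(2 6 6; 0 0 0)² = 14/715, sgn -1
B: Δ = 2!·2!·10!/15! = 1/90090; Racah Σ t=0..0: t=0:+1/322560 = 1/322560; ⇒ 3j(2 6 6; 2 2 -4)² = 18/1001, sgn +1
I_A²/I_B² = (14/715)/(18/1001) = 49/45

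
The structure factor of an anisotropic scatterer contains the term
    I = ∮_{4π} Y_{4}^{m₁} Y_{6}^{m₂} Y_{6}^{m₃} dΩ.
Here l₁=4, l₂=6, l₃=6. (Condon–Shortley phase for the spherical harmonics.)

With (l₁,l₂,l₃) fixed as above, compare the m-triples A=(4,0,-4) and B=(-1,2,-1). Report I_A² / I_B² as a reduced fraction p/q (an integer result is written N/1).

l's match ⇒ only the (l;m) 3-j factors differ between A and B.
A: triangle coeff Δ(4,6,6) = 1/15315300; Σ_t [0,0]: t=0:+1/829440 = 1/829440; (3j)²=35/2431 [(4 6 6; 4 0 -4)], sign=+1
B: triangle coeff Δ(4,6,6) = 1/15315300; Σ_t [1,4]: t=1:−1/725760 t=2:+1/34560 t=3:−1/17280 t=4:+1/82944 = -53/2903040; (3j)²=2809/306306 [(4 6 6; -1 2 -1)], sign=+1
I_A²/I_B² = (35/2431)/(2809/306306) = 4410/2809

4410/2809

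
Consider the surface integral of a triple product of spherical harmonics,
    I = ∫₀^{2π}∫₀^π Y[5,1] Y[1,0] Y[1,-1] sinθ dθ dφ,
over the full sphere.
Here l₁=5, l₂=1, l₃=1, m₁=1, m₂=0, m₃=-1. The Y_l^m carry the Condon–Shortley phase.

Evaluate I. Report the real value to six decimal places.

|5−1|≤1≤5+1 violated ⇒ I = 0

0.000000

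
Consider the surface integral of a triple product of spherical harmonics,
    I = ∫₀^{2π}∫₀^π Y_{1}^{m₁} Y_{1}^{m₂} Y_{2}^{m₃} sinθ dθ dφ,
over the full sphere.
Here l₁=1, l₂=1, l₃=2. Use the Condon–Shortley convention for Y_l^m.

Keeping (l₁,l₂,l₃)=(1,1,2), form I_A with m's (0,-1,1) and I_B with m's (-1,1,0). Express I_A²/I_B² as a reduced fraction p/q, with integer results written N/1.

3/1

Shared (l₁,l₂,l₃)=(1,1,2): N and (l;000)² cancel in I_A²/I_B².
A: Δ = 0!·2!·2!/5! = 1/30; Racah Σ t=0..0: t=0:+1/2 = 1/2; ⇒ 3j(1 1 2; 0 -1 1)² = 1/10, sgn -1
B: Δ = 0!·2!·2!/5! = 1/30; Racah Σ t=0..0: t=0:+1/4 = 1/4; ⇒ 3j(1 1 2; -1 1 0)² = 1/30, sgn +1
I_A²/I_B² = (1/10)/(1/30) = 3/1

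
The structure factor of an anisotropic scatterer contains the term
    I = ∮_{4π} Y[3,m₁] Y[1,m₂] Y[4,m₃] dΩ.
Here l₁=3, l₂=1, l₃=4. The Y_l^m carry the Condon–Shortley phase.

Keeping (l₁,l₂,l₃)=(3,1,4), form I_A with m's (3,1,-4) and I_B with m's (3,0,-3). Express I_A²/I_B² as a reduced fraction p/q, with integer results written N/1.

l's match ⇒ only the (l;m) 3-j factors differ between A and B.
A: triangle coeff Δ(3,1,4) = 1/252; Σ_t [0,0]: t=0:+1/1440 = 1/1440; (3j)²=1/9 [(3 1 4; 3 1 -4)], sign=+1
B: triangle coeff Δ(3,1,4) = 1/252; Σ_t [0,0]: t=0:+1/720 = 1/720; (3j)²=1/36 [(3 1 4; 3 0 -3)], sign=-1
I_A²/I_B² = (1/9)/(1/36) = 4/1

4/1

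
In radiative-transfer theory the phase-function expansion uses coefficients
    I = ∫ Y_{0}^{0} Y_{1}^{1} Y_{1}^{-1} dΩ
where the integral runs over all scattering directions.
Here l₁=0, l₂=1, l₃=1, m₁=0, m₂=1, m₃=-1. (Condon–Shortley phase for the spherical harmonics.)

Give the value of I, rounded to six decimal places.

-0.282095

m-sum 0 ✓  L=2 even ✓  1≤1≤1 ✓
Π(2lᵢ+1) = 1×3×3 = 9
triangle coeff Δ(0,1,1) = 1/3
Σ_t [0,0]: t=0:+1/1 = 1/1
(3j)²=1/3 [(0 1 1; 0 0 0)], sign=-1
Σ_t [0,0]: t=0:+1/2 = 1/2
(3j)²=1/3 [(0 1 1; 0 1 -1)], sign=+1
⇒ 4πI² = 1/1
I = (-1)√(1/1/(4π)) = -0.28209479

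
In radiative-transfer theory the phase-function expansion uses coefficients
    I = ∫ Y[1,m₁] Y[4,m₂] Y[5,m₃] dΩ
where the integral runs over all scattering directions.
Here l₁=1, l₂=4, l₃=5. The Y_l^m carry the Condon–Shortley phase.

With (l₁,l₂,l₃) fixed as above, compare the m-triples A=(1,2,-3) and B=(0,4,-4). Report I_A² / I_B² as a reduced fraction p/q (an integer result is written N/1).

28/9

Same 1,4,5: normalisation and zero-m 3j drop out of the ratio.
A: Δ: 0! 2! 8! / 11! → 1/495; sum: t=0:+1/2880 = 1/2880; 3j²(1 4 5; 1 2 -3) = Δ·Π!·Σ² = 28/495  (sign +1)
B: Δ: 0! 2! 8! / 11! → 1/495; sum: t=0:+1/40320 = 1/40320; 3j²(1 4 5; 0 4 -4) = Δ·Π!·Σ² = 1/55  (sign -1)
I_A²/I_B² = (28/495)/(1/55) = 28/9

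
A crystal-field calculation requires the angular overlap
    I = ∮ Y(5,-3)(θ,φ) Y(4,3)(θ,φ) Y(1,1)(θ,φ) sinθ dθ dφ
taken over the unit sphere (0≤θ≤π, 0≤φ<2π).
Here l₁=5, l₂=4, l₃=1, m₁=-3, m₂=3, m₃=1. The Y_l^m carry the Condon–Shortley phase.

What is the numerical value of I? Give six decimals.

0.000000

-3 + 3 + 1 = 1 ≠ 0: azimuthal integral kills it; I = 0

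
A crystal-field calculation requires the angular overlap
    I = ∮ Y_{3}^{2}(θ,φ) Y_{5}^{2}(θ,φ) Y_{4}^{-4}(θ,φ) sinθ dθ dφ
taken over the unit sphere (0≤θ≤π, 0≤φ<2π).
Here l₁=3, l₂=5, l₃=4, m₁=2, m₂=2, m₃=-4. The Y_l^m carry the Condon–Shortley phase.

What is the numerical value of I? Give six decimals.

-0.109480

Rules hold: Σm=0, L=12 even, 2≤4≤8.
N = 7·11·9 = 693
Δ = 4!·2!·6!/13! = 1/180180
Racah Σ t=1..3: t=1:−1/576 t=2:+1/144 t=3:−1/576 = 1/288
⇒ 3j(3 5 4; 0 0 0)² = 20/1001, sgn +1
Racah Σ t=1..1: t=1:−1/8640 = -1/8640
⇒ 3j(3 5 4; 2 2 -4)² = 14/1287, sgn -1
4πI² = N·(3j₀)²·(3jₘ)² = 280/1859
I = -1·√(0.150619/4π) = -0.10947990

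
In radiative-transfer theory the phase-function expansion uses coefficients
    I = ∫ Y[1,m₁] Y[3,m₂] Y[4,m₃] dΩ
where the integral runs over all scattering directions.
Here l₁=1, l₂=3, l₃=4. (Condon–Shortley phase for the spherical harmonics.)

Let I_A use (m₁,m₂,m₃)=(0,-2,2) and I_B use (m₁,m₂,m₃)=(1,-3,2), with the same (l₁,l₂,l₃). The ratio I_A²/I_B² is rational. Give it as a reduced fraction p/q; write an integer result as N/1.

12/1

l's match ⇒ only the (l;m) 3-j factors differ between A and B.
A: triangle coeff Δ(1,3,4) = 1/252; Σ_t [0,0]: t=0:+1/120 = 1/120; (3j)²=1/21 [(1 3 4; 0 -2 2)], sign=+1
B: triangle coeff Δ(1,3,4) = 1/252; Σ_t [0,0]: t=0:+1/1440 = 1/1440; (3j)²=1/252 [(1 3 4; 1 -3 2)], sign=+1
I_A²/I_B² = (1/21)/(1/252) = 12/1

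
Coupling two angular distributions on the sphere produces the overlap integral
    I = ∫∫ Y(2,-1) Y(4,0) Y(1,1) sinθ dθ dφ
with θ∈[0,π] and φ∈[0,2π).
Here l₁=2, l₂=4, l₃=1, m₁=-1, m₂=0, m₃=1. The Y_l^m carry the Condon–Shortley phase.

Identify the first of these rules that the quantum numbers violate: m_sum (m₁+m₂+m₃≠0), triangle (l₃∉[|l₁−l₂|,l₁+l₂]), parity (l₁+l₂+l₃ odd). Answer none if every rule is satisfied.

azimuthal sum: -1 + 0 + 1 = 0  ✓
2 ≤ 1 ≤ 6 (triangle on l)  ✗
L = 2 + 4 + 1 = 7 (odd)

triangle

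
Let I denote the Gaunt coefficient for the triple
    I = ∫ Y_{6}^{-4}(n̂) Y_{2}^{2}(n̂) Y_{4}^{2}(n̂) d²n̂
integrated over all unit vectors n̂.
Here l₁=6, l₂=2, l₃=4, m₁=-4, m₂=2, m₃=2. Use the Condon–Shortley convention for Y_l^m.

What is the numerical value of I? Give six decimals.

Checks pass: Σm=0; 12 even; l₃=4∈[4,8].
(2·6+1)(2·2+1)(2·4+1) = 585
Δ: 4! 8! 0! / 13! → 1/6435
sum: t=2:+1/2304 = 1/2304
3j²(6 2 4; 0 0 0) = Δ·Π!·Σ² = 5/143  (sign +1)
sum: t=4:+1/34560 = 1/34560
3j²(6 2 4; -4 2 2) = Δ·Π!·Σ² = 14/429  (sign +1)
combine: 4πI² = 585·5/143·14/429 = 1050/1573
take √, sign +1: I = 0.23047581

0.230476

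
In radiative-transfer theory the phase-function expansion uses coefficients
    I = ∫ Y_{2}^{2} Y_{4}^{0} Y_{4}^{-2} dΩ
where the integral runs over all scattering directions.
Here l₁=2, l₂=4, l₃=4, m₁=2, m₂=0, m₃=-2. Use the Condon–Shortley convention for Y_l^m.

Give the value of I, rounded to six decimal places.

-0.190365

Checks pass: Σm=0; 10 even; l₃=4∈[2,6].
(2·2+1)(2·4+1)(2·4+1) = 405
Δ: 2! 2! 6! / 11! → 1/13860
sum: t=0:+1/192 t=1:−1/36 t=2:+1/192 = -5/288
3j²(2 4 4; 0 0 0) = Δ·Π!·Σ² = 20/693  (sign -1)
sum: t=0:+1/192 = 1/192
3j²(2 4 4; 2 0 -2) = Δ·Π!·Σ² = 3/77  (sign +1)
combine: 4πI² = 405·20/693·3/77 = 2700/5929
take √, sign -1: I = -0.19036462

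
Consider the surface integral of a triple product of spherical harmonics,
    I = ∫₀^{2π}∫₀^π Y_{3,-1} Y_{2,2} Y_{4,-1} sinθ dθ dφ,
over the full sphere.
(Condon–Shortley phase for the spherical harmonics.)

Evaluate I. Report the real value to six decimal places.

0.000000

Σlᵢ=9 odd — θ-integrand is odd under cosθ→−cosθ; I=0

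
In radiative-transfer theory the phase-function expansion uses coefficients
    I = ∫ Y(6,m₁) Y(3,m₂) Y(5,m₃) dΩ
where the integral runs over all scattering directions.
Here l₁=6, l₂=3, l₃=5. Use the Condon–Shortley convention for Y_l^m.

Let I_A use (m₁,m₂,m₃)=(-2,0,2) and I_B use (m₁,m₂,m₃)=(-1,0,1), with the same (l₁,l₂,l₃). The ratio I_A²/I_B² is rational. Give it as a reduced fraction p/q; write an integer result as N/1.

Same 6,3,5: normalisation and zero-m 3j drop out of the ratio.
A: Δ: 4! 8! 2! / 15! → 1/675675; sum: t=1:−1/60480 t=2:+1/5760 t=3:−1/8640 = 1/24192; 3j²(6 3 5; -2 0 2) = Δ·Π!·Σ² = 8/3003  (sign -1)
B: Δ: 4! 8! 2! / 15! → 1/675675; sum: t=1:−1/17280 t=2:+1/2880 t=3:−1/6912 = 1/6912; 3j²(6 3 5; -1 0 1) = Δ·Π!·Σ² = 5/429  (sign +1)
I_A²/I_B² = (8/3003)/(5/429) = 8/35

8/35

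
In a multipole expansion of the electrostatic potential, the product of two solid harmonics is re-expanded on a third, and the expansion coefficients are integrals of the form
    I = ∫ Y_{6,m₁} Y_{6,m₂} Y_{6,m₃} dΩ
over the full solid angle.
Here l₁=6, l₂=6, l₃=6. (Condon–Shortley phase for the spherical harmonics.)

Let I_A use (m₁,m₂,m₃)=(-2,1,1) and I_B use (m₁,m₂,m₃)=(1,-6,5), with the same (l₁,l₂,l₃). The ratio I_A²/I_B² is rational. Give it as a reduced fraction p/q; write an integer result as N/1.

120/121

Same 6,6,6: normalisation and zero-m 3j drop out of the ratio.
A: Δ: 6! 6! 6! / 19! → 1/325909584; sum: t=2:+1/4147200 t=3:−1/207360 t=4:+1/82944 t=5:−1/207360 t=6:+1/4147200 = 1/345600; 3j²(6 6 6; -2 1 1) = Δ·Π!·Σ² = 420/46189  (sign -1)
B: Δ: 6! 6! 6! / 19! → 1/325909584; sum: t=0:+1/62208000 = 1/62208000; 3j²(6 6 6; 1 -6 5) = Δ·Π!·Σ² = 77/8398  (sign -1)
I_A²/I_B² = (420/46189)/(77/8398) = 120/121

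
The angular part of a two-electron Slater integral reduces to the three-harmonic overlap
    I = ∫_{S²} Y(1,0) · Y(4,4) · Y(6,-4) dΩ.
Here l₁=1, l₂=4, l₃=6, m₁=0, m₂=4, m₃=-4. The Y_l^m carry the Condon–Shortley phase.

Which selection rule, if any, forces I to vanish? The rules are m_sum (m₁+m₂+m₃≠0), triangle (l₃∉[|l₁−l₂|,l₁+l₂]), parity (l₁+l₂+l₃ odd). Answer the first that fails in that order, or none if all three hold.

azimuthal sum: 0 + 4 − 4 = 0  ✓
3 ≤ 6 ≤ 5 (triangle on l)  ✗
L = 1 + 4 + 6 = 11 (odd)

triangle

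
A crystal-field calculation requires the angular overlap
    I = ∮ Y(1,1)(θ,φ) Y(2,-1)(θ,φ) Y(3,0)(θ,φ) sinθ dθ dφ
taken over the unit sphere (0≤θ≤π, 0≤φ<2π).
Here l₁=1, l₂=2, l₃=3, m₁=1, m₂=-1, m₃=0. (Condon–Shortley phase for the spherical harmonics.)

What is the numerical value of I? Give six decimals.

0.143048

Checks pass: Σm=0; 6 even; l₃=3∈[1,3].
(2·1+1)(2·2+1)(2·3+1) = 105
Δ: 0! 2! 4! / 7! → 1/105
sum: t=0:+1/4 = 1/4
3j²(1 2 3; 0 0 0) = Δ·Π!·Σ² = 3/35  (sign -1)
sum: t=0:+1/12 = 1/12
3j²(1 2 3; 1 -1 0) = Δ·Π!·Σ² = 1/35  (sign -1)
combine: 4πI² = 105·3/35·1/35 = 9/35
take √, sign +1: I = 0.14304817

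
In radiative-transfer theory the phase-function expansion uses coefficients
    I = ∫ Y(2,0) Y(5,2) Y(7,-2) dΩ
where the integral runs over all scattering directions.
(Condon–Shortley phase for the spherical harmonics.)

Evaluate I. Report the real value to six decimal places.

0.215014

Rules hold: Σm=0, L=14 even, 3≤7≤7.
N = 5·11·15 = 825
Δ = 0!·4!·10!/15! = 1/15015
Racah Σ t=0..0: t=0:+1/57600 = 1/57600
⇒ 3j(2 5 7; 0 0 0)² = 21/715, sgn -1
Racah Σ t=0..0: t=0:+1/120960 = 1/120960
⇒ 3j(2 5 7; 0 2 -2)² = 24/1001, sgn -1
4πI² = N·(3j₀)²·(3jₘ)² = 1080/1859
I = +1·√(0.580958/4π) = 0.21501425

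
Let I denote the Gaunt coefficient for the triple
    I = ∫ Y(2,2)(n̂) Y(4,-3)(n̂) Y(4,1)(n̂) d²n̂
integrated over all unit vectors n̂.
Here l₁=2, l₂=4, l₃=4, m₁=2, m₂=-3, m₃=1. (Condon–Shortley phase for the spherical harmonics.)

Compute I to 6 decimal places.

0.159270

m-sum 0 ✓  L=10 even ✓  2≤4≤6 ✓
Π(2lᵢ+1) = 5×9×9 = 405
triangle coeff Δ(2,4,4) = 1/13860
Σ_t [0,2]: t=0:+1/192 t=1:−1/36 t=2:+1/192 = -5/288
(3j)²=20/693 [(2 4 4; 0 0 0)], sign=-1
Σ_t [0,0]: t=0:+1/480 = 1/480
(3j)²=3/110 [(2 4 4; 2 -3 1)], sign=-1
⇒ 4πI² = 270/847
I = (+1)√(270/847/(4π)) = 0.15927046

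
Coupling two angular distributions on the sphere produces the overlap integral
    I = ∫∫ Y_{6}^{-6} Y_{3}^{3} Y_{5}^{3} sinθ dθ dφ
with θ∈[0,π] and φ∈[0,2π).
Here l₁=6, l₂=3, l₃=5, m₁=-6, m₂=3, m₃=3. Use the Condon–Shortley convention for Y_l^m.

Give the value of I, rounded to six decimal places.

Rules hold: Σm=0, L=14 even, 3≤5≤9.
N = 13·7·11 = 1001
Δ = 4!·8!·2!/15! = 1/675675
Racah Σ t=1..3: t=1:−1/8640 t=2:+1/2304 t=3:−1/8640 = 7/34560
⇒ 3j(6 3 5; 0 0 0)² = 7/429, sgn -1
Racah Σ t=4..4: t=4:+1/1935360 = 1/1935360
⇒ 3j(6 3 5; -6 3 3)² = 1/91, sgn +1
4πI² = N·(3j₀)²·(3jₘ)² = 7/39
I = -1·√(0.179487/4π) = -0.11951207

-0.119512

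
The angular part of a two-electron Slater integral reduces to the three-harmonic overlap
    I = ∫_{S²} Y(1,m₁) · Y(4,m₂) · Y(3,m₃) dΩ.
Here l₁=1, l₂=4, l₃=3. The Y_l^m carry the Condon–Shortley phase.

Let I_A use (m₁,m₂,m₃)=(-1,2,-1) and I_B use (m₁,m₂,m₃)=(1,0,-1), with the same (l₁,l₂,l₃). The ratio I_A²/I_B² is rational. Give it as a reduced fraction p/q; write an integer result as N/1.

l's match ⇒ only the (l;m) 3-j factors differ between A and B.
A: triangle coeff Δ(1,4,3) = 1/252; Σ_t [2,2]: t=2:+1/96 = 1/96; (3j)²=5/84 [(1 4 3; -1 2 -1)], sign=+1
B: triangle coeff Δ(1,4,3) = 1/252; Σ_t [0,0]: t=0:+1/96 = 1/96; (3j)²=1/42 [(1 4 3; 1 0 -1)], sign=+1
I_A²/I_B² = (5/84)/(1/42) = 5/2

5/2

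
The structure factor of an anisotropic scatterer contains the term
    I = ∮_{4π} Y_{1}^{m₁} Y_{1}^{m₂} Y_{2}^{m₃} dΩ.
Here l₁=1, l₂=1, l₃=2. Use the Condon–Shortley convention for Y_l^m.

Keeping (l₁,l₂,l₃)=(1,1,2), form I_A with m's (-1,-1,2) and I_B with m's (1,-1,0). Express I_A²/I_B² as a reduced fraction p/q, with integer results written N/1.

6/1

Same 1,1,2: normalisation and zero-m 3j drop out of the ratio.
A: Δ: 0! 2! 2! / 5! → 1/30; sum: t=0:+1/4 = 1/4; 3j²(1 1 2; -1 -1 2) = Δ·Π!·Σ² = 1/5  (sign +1)
B: Δ: 0! 2! 2! / 5! → 1/30; sum: t=0:+1/4 = 1/4; 3j²(1 1 2; 1 -1 0) = Δ·Π!·Σ² = 1/30  (sign +1)
I_A²/I_B² = (1/5)/(1/30) = 6/1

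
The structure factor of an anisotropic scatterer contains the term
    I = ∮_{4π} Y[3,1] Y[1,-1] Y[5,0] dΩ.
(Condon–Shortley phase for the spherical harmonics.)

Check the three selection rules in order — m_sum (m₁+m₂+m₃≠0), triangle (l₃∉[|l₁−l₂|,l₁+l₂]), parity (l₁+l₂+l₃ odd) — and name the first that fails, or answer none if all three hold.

triangle

m₁+m₂+m₃ = 1 − 1 + 0 = 0  ✓
triangle: |3−1|=2 ≤ l₃=5 ≤ 3+1=4  ✗
parity: l₁+l₂+l₃ = 9 is odd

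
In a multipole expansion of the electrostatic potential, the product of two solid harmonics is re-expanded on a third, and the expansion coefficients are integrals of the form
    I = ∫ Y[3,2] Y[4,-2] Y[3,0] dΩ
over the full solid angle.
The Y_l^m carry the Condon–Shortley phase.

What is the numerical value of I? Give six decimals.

Checks pass: Σm=0; 10 even; l₃=3∈[1,7].
(2·3+1)(2·4+1)(2·3+1) = 441
Δ: 4! 2! 4! / 11! → 1/34650
sum: t=1:−1/72 t=2:+1/16 t=3:−1/72 = 5/144
3j²(3 4 3; 0 0 0) = Δ·Π!·Σ² = 2/77  (sign -1)
sum: t=0:+1/96 t=1:−1/72 = -1/288
3j²(3 4 3; 2 -2 0) = Δ·Π!·Σ² = 1/462  (sign +1)
combine: 4πI² = 441·2/77·1/462 = 3/121
take √, sign -1: I = -0.04441841

-0.044418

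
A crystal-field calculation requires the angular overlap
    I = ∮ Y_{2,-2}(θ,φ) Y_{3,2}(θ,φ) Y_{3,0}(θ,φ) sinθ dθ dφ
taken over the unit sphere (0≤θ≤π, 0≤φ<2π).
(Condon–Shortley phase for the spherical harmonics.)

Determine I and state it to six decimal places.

-0.188063

Checks pass: Σm=0; 8 even; l₃=3∈[1,5].
(2·2+1)(2·3+1)(2·3+1) = 245
Δ: 2! 2! 4! / 9! → 1/3780
sum: t=0:+1/24 t=1:−1/4 t=2:+1/24 = -1/6
3j²(2 3 3; 0 0 0) = Δ·Π!·Σ² = 4/105  (sign +1)
sum: t=2:+1/24 = 1/24
3j²(2 3 3; -2 2 0) = Δ·Π!·Σ² = 1/21  (sign -1)
combine: 4πI² = 245·4/105·1/21 = 4/9
take √, sign -1: I = -0.18806319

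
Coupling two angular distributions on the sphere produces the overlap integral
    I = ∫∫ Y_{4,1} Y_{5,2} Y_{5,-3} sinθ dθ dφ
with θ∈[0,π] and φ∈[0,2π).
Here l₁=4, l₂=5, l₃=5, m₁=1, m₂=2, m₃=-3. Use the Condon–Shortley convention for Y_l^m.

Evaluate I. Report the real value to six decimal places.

Checks pass: Σm=0; 14 even; l₃=5∈[1,9].
(2·4+1)(2·5+1)(2·5+1) = 1089
Δ: 4! 4! 6! / 15! → 1/3153150
sum: t=0:+1/69120 t=1:−1/1728 t=2:+1/576 t=3:−1/1728 t=4:+1/69120 = 7/11520
3j²(4 5 5; 0 0 0) = Δ·Π!·Σ² = 2/143  (sign -1)
sum: t=1:−1/17280 t=2:+1/2880 t=3:−1/6912 = 1/6912
3j²(4 5 5; 1 2 -3) = Δ·Π!·Σ² = 5/429  (sign +1)
combine: 4πI² = 1089·2/143·5/429 = 30/169
take √, sign -1: I = -0.11885360

-0.118854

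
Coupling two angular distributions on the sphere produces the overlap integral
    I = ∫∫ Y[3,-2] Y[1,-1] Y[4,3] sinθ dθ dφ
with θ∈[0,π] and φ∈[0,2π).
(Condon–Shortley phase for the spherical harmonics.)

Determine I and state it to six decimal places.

Rules hold: Σm=0, L=8 even, 2≤4≤4.
N = 7·3·9 = 189
Δ = 0!·6!·2!/9! = 1/252
Racah Σ t=0..0: t=0:+1/36 = 1/36
⇒ 3j(3 1 4; 0 0 0)² = 4/63, sgn +1
Racah Σ t=0..0: t=0:+1/240 = 1/240
⇒ 3j(3 1 4; -2 -1 3)² = 1/12, sgn -1
4πI² = N·(3j₀)²·(3jₘ)² = 1/1
I = -1·√(1/4π) = -0.28209479

-0.282095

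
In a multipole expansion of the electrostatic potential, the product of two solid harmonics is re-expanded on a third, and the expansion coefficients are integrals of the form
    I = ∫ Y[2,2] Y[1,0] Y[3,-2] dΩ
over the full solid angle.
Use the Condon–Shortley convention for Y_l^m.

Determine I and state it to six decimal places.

Rules hold: Σm=0, L=6 even, 1≤3≤3.
N = 5·3·7 = 105
Δ = 0!·4!·2!/7! = 1/105
Racah Σ t=0..0: t=0:+1/4 = 1/4
⇒ 3j(2 1 3; 0 0 0)² = 3/35, sgn -1
Racah Σ t=0..0: t=0:+1/24 = 1/24
⇒ 3j(2 1 3; 2 0 -2)² = 1/21, sgn -1
4πI² = N·(3j₀)²·(3jₘ)² = 3/7
I = +1·√(0.428571/4π) = 0.18467439

0.184674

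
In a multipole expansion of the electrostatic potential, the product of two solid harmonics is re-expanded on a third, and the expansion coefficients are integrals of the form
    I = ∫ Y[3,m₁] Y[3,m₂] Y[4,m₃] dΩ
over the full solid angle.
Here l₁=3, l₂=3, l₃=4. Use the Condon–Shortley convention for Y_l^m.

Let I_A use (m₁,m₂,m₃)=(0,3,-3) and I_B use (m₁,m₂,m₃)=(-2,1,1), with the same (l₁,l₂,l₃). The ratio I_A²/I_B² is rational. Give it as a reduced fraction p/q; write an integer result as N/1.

63/32

Shared (l₁,l₂,l₃)=(3,3,4): N and (l;000)² cancel in I_A²/I_B².
A: Δ = 2!·4!·4!/11! = 1/34650; Racah Σ t=2..2: t=2:+1/288 = 1/288; ⇒ 3j(3 3 4; 0 3 -3)² = 1/22, sgn -1
B: Δ = 2!·4!·4!/11! = 1/34650; Racah Σ t=1..2: t=1:−1/144 t=2:+1/48 = 1/72; ⇒ 3j(3 3 4; -2 1 1)² = 16/693, sgn -1
I_A²/I_B² = (1/22)/(16/693) = 63/32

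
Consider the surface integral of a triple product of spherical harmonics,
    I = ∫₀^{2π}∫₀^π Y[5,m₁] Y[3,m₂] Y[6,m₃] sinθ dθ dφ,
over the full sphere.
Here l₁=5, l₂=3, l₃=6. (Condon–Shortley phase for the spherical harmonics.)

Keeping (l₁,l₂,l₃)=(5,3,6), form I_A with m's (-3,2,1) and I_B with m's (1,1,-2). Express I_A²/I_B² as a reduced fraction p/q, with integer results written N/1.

32/21

l's match ⇒ only the (l;m) 3-j factors differ between A and B.
A: triangle coeff Δ(5,3,6) = 1/675675; Σ_t [1,2]: t=1:−1/120960 t=2:+1/17280 = 1/20160; (3j)²=64/3003 [(5 3 6; -3 2 1)], sign=-1
B: triangle coeff Δ(5,3,6) = 1/675675; Σ_t [0,2]: t=0:+1/27648 t=1:−1/4320 t=2:+1/11520 = -1/9216; (3j)²=2/143 [(5 3 6; 1 1 -2)], sign=-1
I_A²/I_B² = (64/3003)/(2/143) = 32/21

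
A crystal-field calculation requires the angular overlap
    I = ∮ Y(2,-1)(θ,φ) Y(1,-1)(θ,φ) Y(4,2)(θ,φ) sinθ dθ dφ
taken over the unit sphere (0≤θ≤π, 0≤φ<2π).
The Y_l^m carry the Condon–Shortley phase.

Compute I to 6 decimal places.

0.000000

|2−1|≤4≤2+1 violated ⇒ I = 0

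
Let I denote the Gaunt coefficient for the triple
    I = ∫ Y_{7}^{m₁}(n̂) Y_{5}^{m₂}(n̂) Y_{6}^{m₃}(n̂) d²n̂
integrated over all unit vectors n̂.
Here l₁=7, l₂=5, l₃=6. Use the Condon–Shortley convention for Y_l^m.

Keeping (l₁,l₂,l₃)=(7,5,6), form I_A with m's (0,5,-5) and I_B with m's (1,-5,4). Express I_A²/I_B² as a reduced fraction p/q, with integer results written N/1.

Same 7,5,6: normalisation and zero-m 3j drop out of the ratio.
A: Δ: 6! 8! 4! / 19! → 1/174594420; sum: t=6:+1/87091200 = 1/87091200; 3j²(7 5 6; 0 5 -5) = Δ·Π!·Σ² = 35/12597  (sign -1)
B: Δ: 6! 8! 4! / 19! → 1/174594420; sum: t=0:+1/24883200 = 1/24883200; 3j²(7 5 6; 1 -5 4) = Δ·Π!·Σ² = 980/138567  (sign +1)
I_A²/I_B² = (35/12597)/(980/138567) = 11/28

11/28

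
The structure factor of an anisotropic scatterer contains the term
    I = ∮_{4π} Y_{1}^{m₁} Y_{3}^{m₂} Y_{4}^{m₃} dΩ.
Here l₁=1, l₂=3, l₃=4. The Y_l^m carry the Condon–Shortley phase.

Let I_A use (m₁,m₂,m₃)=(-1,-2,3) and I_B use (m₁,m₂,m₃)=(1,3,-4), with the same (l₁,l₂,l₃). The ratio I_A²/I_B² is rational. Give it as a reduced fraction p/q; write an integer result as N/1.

l's match ⇒ only the (l;m) 3-j factors differ between A and B.
A: triangle coeff Δ(1,3,4) = 1/252; Σ_t [0,0]: t=0:+1/240 = 1/240; (3j)²=1/12 [(1 3 4; -1 -2 3)], sign=-1
B: triangle coeff Δ(1,3,4) = 1/252; Σ_t [0,0]: t=0:+1/1440 = 1/1440; (3j)²=1/9 [(1 3 4; 1 3 -4)], sign=+1
I_A²/I_B² = (1/12)/(1/9) = 3/4

3/4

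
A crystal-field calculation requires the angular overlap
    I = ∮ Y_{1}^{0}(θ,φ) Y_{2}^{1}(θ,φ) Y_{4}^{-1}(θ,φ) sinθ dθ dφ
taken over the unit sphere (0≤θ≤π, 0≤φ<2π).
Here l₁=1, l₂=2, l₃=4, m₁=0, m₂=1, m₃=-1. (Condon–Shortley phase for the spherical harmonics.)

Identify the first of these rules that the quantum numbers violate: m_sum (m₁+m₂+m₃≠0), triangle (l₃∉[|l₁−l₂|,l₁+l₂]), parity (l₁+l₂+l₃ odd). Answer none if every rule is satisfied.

triangle

Σmᵢ = 0  ✓
l₃∈[|l₁−l₂|,l₁+l₂]=[1,3], have l₃=4  ✗
Σlᵢ = 7 ⇒ odd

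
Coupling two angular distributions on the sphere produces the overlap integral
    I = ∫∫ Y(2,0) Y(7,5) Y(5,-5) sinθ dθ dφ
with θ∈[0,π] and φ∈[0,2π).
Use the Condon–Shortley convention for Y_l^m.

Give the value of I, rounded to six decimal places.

m-sum 0 ✓  L=14 even ✓  5≤5≤9 ✓
Π(2lᵢ+1) = 5×15×11 = 825
triangle coeff Δ(2,7,5) = 1/15015
Σ_t [2,2]: t=2:+1/57600 = 1/57600
(3j)²=21/715 [(2 7 5; 0 0 0)], sign=-1
Σ_t [2,2]: t=2:+1/14515200 = 1/14515200
(3j)²=2/455 [(2 7 5; 0 5 -5)], sign=+1
⇒ 4πI² = 18/169
I = (-1)√(18/169/(4π)) = -0.09206360

-0.092064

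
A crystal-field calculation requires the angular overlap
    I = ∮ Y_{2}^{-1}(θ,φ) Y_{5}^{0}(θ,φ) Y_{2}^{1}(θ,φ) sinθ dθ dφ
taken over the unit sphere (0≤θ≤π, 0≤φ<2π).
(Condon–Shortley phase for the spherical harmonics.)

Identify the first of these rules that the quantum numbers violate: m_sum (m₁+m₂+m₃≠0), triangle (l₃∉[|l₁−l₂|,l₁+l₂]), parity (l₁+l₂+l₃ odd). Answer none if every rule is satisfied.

triangle

azimuthal sum: -1 + 0 + 1 = 0  ✓
3 ≤ 2 ≤ 7 (triangle on l)  ✗
L = 2 + 5 + 2 = 9 (odd)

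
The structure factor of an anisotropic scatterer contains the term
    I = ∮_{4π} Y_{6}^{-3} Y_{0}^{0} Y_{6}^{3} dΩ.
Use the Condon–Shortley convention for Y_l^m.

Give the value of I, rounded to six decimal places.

m-sum 0 ✓  L=12 even ✓  6≤6≤6 ✓
Π(2lᵢ+1) = 13×1×13 = 169
triangle coeff Δ(6,0,6) = 1/13
Σ_t [0,0]: t=0:+1/518400 = 1/518400
(3j)²=1/13 [(6 0 6; 0 0 0)], sign=+1
Σ_t [0,0]: t=0:+1/2177280 = 1/2177280
(3j)²=1/13 [(6 0 6; -3 0 3)], sign=-1
⇒ 4πI² = 1/1
I = (-1)√(1/1/(4π)) = -0.28209479

-0.282095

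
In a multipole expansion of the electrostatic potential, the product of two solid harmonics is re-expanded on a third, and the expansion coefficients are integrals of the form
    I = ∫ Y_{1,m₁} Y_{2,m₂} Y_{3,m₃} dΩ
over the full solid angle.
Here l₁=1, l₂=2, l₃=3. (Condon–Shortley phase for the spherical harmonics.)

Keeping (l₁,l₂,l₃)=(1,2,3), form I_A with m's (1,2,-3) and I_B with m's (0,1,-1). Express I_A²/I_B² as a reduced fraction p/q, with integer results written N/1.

l's match ⇒ only the (l;m) 3-j factors differ between A and B.
A: triangle coeff Δ(1,2,3) = 1/105; Σ_t [0,0]: t=0:+1/48 = 1/48; (3j)²=1/7 [(1 2 3; 1 2 -3)], sign=+1
B: triangle coeff Δ(1,2,3) = 1/105; Σ_t [0,0]: t=0:+1/6 = 1/6; (3j)²=8/105 [(1 2 3; 0 1 -1)], sign=+1
I_A²/I_B² = (1/7)/(8/105) = 15/8

15/8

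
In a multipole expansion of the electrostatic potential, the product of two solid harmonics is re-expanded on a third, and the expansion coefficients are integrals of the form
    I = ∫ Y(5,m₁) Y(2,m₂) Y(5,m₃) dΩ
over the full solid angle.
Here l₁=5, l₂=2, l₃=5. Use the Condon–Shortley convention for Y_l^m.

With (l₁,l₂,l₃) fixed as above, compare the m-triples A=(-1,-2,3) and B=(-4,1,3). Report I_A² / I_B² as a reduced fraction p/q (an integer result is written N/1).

16/21

Same 5,2,5: normalisation and zero-m 3j drop out of the ratio.
A: Δ: 2! 8! 2! / 13! → 1/38610; sum: t=0:+1/5760 = 1/5760; 3j²(5 2 5; -1 -2 3) = Δ·Π!·Σ² = 56/2145  (sign +1)
B: Δ: 2! 8! 2! / 13! → 1/38610; sum: t=1:−1/80640 t=2:+1/10080 = 1/11520; 3j²(5 2 5; -4 1 3) = Δ·Π!·Σ² = 49/1430  (sign +1)
I_A²/I_B² = (56/2145)/(49/1430) = 16/21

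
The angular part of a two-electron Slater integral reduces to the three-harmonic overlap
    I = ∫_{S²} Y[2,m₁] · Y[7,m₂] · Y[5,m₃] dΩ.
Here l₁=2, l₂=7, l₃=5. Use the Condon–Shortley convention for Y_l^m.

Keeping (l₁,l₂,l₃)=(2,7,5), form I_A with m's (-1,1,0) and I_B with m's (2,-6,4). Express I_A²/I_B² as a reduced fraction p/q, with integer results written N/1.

Same 2,7,5: normalisation and zero-m 3j drop out of the ratio.
A: Δ: 4! 0! 10! / 15! → 1/15015; sum: t=3:−1/86400 = -1/86400; 3j²(2 7 5; -1 1 0) = Δ·Π!·Σ² = 16/715  (sign +1)
B: Δ: 4! 0! 10! / 15! → 1/15015; sum: t=0:+1/8709120 = 1/8709120; 3j²(2 7 5; 2 -6 4) = Δ·Π!·Σ² = 1/21  (sign -1)
I_A²/I_B² = (16/715)/(1/21) = 336/715

336/715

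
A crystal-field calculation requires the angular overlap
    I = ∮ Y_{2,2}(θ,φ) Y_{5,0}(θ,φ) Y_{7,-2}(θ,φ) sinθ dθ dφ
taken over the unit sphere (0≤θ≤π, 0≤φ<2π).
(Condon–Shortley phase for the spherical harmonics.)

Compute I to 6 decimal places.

0.127204

Checks pass: Σm=0; 14 even; l₃=7∈[3,7].
(2·2+1)(2·5+1)(2·7+1) = 825
Δ: 0! 4! 10! / 15! → 1/15015
sum: t=0:+1/57600 = 1/57600
3j²(2 5 7; 0 0 0) = Δ·Π!·Σ² = 21/715  (sign -1)
sum: t=0:+1/345600 = 1/345600
3j²(2 5 7; 2 0 -2) = Δ·Π!·Σ² = 6/715  (sign -1)
combine: 4πI² = 825·21/715·6/715 = 378/1859
take √, sign +1: I = 0.12720415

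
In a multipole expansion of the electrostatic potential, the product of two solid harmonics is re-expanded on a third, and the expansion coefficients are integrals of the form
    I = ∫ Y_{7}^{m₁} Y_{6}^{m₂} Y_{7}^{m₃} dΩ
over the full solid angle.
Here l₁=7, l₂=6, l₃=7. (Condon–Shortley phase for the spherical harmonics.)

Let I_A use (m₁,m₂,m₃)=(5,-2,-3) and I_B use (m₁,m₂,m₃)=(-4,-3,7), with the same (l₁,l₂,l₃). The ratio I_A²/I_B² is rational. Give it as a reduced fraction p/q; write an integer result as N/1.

63/143

l's match ⇒ only the (l;m) 3-j factors differ between A and B.
A: triangle coeff Δ(7,6,7) = 1/2444321880; Σ_t [0,2]: t=0:+1/49766400 t=1:−1/21772800 t=2:+1/92897280 = -1/66355200; (3j)²=63/8398 [(7 6 7; 5 -2 -3)], sign=-1
B: triangle coeff Δ(7,6,7) = 1/2444321880; Σ_t [3,3]: t=3:−1/1045094400 = -1/1045094400; (3j)²=11/646 [(7 6 7; -4 -3 7)], sign=-1
I_A²/I_B² = (63/8398)/(11/646) = 63/143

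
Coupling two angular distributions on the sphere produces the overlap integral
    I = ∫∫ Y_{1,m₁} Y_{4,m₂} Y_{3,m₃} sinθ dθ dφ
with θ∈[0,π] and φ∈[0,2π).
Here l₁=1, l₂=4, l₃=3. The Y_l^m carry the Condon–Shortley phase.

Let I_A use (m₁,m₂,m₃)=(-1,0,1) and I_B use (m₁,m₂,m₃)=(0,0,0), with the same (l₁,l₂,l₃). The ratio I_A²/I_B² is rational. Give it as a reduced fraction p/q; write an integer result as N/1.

l's match ⇒ only the (l;m) 3-j factors differ between A and B.
A: triangle coeff Δ(1,4,3) = 1/252; Σ_t [2,2]: t=2:+1/96 = 1/96; (3j)²=1/42 [(1 4 3; -1 0 1)], sign=+1
B: triangle coeff Δ(1,4,3) = 1/252; Σ_t [1,1]: t=1:−1/36 = -1/36; (3j)²=4/63 [(1 4 3; 0 0 0)], sign=+1
I_A²/I_B² = (1/42)/(4/63) = 3/8

3/8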